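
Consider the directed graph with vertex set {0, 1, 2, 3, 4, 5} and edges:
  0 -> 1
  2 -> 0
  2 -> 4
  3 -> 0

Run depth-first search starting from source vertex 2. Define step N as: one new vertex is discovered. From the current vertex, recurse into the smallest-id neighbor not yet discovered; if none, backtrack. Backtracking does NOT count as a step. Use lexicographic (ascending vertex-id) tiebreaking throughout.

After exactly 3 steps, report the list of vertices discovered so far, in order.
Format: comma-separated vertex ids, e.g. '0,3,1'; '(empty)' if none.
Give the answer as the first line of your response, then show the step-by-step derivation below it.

2,0,1

step 1: discover 2; path=2; order=2
step 2: discover 0; path=2>0; order=2,0
step 3: discover 1; path=2>0>1; order=2,0,1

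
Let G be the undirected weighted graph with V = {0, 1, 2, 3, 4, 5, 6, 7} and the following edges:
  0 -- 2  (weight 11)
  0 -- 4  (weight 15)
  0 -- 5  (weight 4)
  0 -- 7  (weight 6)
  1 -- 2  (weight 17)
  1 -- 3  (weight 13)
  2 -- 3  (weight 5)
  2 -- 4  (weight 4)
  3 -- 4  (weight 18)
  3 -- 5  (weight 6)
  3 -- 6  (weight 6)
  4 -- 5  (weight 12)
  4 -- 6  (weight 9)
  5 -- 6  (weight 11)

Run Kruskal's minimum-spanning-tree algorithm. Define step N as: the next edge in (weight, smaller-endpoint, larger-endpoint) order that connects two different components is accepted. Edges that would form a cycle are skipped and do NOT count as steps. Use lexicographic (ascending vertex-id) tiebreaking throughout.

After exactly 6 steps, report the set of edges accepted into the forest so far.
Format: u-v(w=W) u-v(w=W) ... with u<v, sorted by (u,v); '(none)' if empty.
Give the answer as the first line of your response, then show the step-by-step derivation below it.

0-5(w=4) 0-7(w=6) 2-3(w=5) 2-4(w=4) 3-5(w=6) 3-6(w=6)

step 1: add edge 0-5 (w=4); MST = {0-5(w=4)}
step 2: add edge 2-4 (w=4); MST = {0-5(w=4) 2-4(w=4)}
step 3: add edge 2-3 (w=5); MST = {0-5(w=4) 2-3(w=5) 2-4(w=4)}
step 4: add edge 0-7 (w=6); MST = {0-5(w=4) 0-7(w=6) 2-3(w=5) 2-4(w=4)}
step 5: add edge 3-5 (w=6); MST = {0-5(w=4) 0-7(w=6) 2-3(w=5) 2-4(w=4) 3-5(w=6)}
step 6: add edge 3-6 (w=6); MST = {0-5(w=4) 0-7(w=6) 2-3(w=5) 2-4(w=4) 3-5(w=6) 3-6(w=6)}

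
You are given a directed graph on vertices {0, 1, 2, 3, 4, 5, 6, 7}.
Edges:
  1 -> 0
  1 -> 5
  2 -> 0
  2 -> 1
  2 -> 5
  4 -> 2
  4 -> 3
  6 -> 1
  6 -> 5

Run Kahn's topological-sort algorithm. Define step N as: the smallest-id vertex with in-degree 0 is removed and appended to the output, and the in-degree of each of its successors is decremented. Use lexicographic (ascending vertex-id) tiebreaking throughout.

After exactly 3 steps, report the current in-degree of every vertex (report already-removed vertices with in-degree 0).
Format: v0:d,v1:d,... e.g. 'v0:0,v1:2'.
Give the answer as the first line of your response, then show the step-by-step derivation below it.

v0:1,v1:1,v2:0,v3:0,v4:0,v5:2,v6:0,v7:0

step 1: output 4; order=[4]; indeg=(2,2,0,0,0,3,0,0)
step 2: output 2; order=[4,2]; indeg=(1,1,0,0,0,2,0,0)
step 3: output 3; order=[4,2,3]; indeg=(1,1,0,0,0,2,0,0)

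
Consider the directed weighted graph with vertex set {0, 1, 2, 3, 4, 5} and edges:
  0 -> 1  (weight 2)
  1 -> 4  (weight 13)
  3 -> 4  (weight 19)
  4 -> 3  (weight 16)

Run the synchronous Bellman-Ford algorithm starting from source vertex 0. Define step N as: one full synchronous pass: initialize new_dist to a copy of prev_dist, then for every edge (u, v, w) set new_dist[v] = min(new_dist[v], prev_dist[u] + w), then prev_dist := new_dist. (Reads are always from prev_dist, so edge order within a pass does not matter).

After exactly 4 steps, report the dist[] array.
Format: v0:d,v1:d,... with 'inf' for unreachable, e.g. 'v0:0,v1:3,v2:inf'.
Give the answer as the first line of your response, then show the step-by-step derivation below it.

v0:0,v1:2,v2:inf,v3:31,v4:15,v5:inf

step 1: dist = v0:0,v1:2,v2:inf,v3:inf,v4:inf,v5:inf
step 2: dist = v0:0,v1:2,v2:inf,v3:inf,v4:15,v5:inf
step 3: dist = v0:0,v1:2,v2:inf,v3:31,v4:15,v5:inf
step 4: dist = v0:0,v1:2,v2:inf,v3:31,v4:15,v5:inf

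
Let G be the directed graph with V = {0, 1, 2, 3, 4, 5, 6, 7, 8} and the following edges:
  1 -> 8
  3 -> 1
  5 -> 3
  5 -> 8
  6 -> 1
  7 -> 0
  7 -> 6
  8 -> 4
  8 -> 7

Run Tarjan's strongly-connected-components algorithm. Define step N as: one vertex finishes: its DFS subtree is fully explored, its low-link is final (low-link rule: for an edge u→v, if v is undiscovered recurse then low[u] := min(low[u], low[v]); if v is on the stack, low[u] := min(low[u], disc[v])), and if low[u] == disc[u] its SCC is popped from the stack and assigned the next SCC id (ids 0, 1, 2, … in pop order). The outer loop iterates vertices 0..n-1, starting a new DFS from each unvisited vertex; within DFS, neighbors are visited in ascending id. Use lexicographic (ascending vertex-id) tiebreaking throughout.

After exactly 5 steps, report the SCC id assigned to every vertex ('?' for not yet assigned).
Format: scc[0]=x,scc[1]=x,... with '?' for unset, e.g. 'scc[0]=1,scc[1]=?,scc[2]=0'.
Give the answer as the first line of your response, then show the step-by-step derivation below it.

scc[0]=0,scc[1]=?,scc[2]=?,scc[3]=?,scc[4]=1,scc[5]=?,scc[6]=?,scc[7]=?,scc[8]=?

step 1: low=(low[0]=0,low[1]=?,low[2]=?,low[3]=?,low[4]=?,low[5]=?,low[6]=?,low[7]=?,low[8]=?); scc=(scc[0]=0,scc[1]=?,scc[2]=?,scc[3]=?,scc[4]=?,scc[5]=?,scc[6]=?,scc[7]=?,scc[8]=?)
step 2: low=(low[0]=0,low[1]=1,low[2]=?,low[3]=?,low[4]=3,low[5]=?,low[6]=?,low[7]=?,low[8]=2); scc=(scc[0]=0,scc[1]=?,scc[2]=?,scc[3]=?,scc[4]=1,scc[5]=?,scc[6]=?,scc[7]=?,scc[8]=?)
step 3: low=(low[0]=0,low[1]=1,low[2]=?,low[3]=?,low[4]=3,low[5]=?,low[6]=1,low[7]=4,low[8]=2); scc=(scc[0]=0,scc[1]=?,scc[2]=?,scc[3]=?,scc[4]=1,scc[5]=?,scc[6]=?,scc[7]=?,scc[8]=?)
step 4: low=(low[0]=0,low[1]=1,low[2]=?,low[3]=?,low[4]=3,low[5]=?,low[6]=1,low[7]=1,low[8]=2); scc=(scc[0]=0,scc[1]=?,scc[2]=?,scc[3]=?,scc[4]=1,scc[5]=?,scc[6]=?,scc[7]=?,scc[8]=?)
step 5: low=(low[0]=0,low[1]=1,low[2]=?,low[3]=?,low[4]=3,low[5]=?,low[6]=1,low[7]=1,low[8]=1); scc=(scc[0]=0,scc[1]=?,scc[2]=?,scc[3]=?,scc[4]=1,scc[5]=?,scc[6]=?,scc[7]=?,scc[8]=?)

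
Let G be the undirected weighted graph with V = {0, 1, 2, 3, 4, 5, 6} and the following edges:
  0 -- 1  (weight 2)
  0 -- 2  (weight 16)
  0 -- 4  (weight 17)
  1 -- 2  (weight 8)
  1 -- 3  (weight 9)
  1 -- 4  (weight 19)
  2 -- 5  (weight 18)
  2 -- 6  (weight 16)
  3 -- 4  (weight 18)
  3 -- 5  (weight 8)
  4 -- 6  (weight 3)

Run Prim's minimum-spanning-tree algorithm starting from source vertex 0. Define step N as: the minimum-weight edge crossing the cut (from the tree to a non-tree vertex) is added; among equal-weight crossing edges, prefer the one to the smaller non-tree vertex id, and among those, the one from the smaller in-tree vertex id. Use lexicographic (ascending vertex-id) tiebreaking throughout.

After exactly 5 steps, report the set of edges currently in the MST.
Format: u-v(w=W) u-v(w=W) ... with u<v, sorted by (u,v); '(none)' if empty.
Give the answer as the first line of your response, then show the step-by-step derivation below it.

0-1(w=2) 1-2(w=8) 1-3(w=9) 2-6(w=16) 3-5(w=8)

step 1: add edge 0-1 (w=2); MST = {0-1(w=2)}
step 2: add edge 1-2 (w=8); MST = {0-1(w=2) 1-2(w=8)}
step 3: add edge 1-3 (w=9); MST = {0-1(w=2) 1-2(w=8) 1-3(w=9)}
step 4: add edge 3-5 (w=8); MST = {0-1(w=2) 1-2(w=8) 1-3(w=9) 3-5(w=8)}
step 5: add edge 2-6 (w=16); MST = {0-1(w=2) 1-2(w=8) 1-3(w=9) 2-6(w=16) 3-5(w=8)}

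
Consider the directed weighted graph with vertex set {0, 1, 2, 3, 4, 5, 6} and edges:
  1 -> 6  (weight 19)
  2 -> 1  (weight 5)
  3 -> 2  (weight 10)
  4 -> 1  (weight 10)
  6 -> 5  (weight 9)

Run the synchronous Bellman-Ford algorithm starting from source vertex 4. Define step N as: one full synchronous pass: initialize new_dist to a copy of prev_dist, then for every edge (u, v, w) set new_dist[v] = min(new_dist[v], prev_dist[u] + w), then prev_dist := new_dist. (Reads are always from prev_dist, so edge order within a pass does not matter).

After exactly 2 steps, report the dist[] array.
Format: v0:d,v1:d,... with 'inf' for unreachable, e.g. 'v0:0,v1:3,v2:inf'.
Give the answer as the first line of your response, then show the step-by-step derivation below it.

v0:inf,v1:10,v2:inf,v3:inf,v4:0,v5:inf,v6:29

step 1: dist = v0:inf,v1:10,v2:inf,v3:inf,v4:0,v5:inf,v6:inf
step 2: dist = v0:inf,v1:10,v2:inf,v3:inf,v4:0,v5:inf,v6:29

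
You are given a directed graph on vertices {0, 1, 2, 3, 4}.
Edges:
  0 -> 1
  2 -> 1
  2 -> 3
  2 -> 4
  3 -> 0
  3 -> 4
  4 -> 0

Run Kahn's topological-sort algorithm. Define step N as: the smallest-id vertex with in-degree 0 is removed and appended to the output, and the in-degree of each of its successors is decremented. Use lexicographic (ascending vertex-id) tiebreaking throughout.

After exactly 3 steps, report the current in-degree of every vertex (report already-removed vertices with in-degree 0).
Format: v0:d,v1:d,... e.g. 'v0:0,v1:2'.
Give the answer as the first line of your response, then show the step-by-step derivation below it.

v0:0,v1:1,v2:0,v3:0,v4:0

step 1: output 2; order=[2]; indeg=(2,1,0,0,1)
step 2: output 3; order=[2,3]; indeg=(1,1,0,0,0)
step 3: output 4; order=[2,3,4]; indeg=(0,1,0,0,0)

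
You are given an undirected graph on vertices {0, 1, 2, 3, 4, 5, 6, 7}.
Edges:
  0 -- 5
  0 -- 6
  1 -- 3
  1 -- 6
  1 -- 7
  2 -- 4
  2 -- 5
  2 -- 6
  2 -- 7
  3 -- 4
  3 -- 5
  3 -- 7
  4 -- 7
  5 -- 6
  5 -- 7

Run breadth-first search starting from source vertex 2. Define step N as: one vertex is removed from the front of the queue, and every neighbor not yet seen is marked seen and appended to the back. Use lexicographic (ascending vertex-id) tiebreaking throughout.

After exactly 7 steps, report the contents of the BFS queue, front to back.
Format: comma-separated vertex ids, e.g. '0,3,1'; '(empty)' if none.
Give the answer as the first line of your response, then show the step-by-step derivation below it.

1

step 1: dequeue 2; queue=[4,5,6,7]; order=2
step 2: dequeue 4; queue=[5,6,7,3]; order=2,4
step 3: dequeue 5; queue=[6,7,3,0]; order=2,4,5
step 4: dequeue 6; queue=[7,3,0,1]; order=2,4,5,6
step 5: dequeue 7; queue=[3,0,1]; order=2,4,5,6,7
step 6: dequeue 3; queue=[0,1]; order=2,4,5,6,7,3
step 7: dequeue 0; queue=[1]; order=2,4,5,6,7,3,0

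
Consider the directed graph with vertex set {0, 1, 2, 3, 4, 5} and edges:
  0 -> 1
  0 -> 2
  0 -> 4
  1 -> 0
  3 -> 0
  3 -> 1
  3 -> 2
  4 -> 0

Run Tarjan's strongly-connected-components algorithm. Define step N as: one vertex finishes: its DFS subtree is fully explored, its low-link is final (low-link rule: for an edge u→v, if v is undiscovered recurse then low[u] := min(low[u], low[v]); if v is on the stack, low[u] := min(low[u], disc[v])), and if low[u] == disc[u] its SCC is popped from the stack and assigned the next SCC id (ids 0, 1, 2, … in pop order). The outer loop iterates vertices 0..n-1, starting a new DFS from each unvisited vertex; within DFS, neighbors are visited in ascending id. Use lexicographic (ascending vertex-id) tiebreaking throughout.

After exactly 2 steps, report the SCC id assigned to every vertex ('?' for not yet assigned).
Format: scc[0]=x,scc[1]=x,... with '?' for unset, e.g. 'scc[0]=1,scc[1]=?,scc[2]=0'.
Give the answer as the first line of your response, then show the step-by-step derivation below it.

scc[0]=?,scc[1]=?,scc[2]=0,scc[3]=?,scc[4]=?,scc[5]=?

step 1: low=(low[0]=0,low[1]=0,low[2]=?,low[3]=?,low[4]=?,low[5]=?); scc=(scc[0]=?,scc[1]=?,scc[2]=?,scc[3]=?,scc[4]=?,scc[5]=?)
step 2: low=(low[0]=0,low[1]=0,low[2]=2,low[3]=?,low[4]=?,low[5]=?); scc=(scc[0]=?,scc[1]=?,scc[2]=0,scc[3]=?,scc[4]=?,scc[5]=?)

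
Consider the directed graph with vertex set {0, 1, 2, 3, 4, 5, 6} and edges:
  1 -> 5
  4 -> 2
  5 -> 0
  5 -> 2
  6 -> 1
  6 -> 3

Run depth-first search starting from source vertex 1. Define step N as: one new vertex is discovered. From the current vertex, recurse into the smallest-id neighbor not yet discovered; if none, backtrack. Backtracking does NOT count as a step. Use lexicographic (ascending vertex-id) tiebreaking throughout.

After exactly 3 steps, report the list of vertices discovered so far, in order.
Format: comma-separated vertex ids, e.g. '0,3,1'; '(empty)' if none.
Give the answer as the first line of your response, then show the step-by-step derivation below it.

1,5,0

step 1: discover 1; path=1; order=1
step 2: discover 5; path=1>5; order=1,5
step 3: discover 0; path=1>5>0; order=1,5,0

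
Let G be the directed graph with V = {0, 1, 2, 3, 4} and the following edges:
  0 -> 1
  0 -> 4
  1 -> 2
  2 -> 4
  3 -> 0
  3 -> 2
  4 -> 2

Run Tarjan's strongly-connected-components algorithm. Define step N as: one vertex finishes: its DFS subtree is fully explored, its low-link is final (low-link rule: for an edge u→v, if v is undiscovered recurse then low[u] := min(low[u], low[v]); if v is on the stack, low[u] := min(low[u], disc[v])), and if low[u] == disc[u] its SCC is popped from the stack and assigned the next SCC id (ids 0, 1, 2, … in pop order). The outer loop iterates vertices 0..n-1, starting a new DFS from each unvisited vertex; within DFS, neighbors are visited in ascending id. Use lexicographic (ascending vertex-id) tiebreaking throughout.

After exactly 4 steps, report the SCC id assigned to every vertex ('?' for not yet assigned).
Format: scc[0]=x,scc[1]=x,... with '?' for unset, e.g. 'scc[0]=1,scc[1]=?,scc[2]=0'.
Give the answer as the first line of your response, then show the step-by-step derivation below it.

scc[0]=2,scc[1]=1,scc[2]=0,scc[3]=?,scc[4]=0

step 1: low=(low[0]=0,low[1]=1,low[2]=2,low[3]=?,low[4]=2); scc=(scc[0]=?,scc[1]=?,scc[2]=?,scc[3]=?,scc[4]=?)
step 2: low=(low[0]=0,low[1]=1,low[2]=2,low[3]=?,low[4]=2); scc=(scc[0]=?,scc[1]=?,scc[2]=0,scc[3]=?,scc[4]=0)
step 3: low=(low[0]=0,low[1]=1,low[2]=2,low[3]=?,low[4]=2); scc=(scc[0]=?,scc[1]=1,scc[2]=0,scc[3]=?,scc[4]=0)
step 4: low=(low[0]=0,low[1]=1,low[2]=2,low[3]=?,low[4]=2); scc=(scc[0]=2,scc[1]=1,scc[2]=0,scc[3]=?,scc[4]=0)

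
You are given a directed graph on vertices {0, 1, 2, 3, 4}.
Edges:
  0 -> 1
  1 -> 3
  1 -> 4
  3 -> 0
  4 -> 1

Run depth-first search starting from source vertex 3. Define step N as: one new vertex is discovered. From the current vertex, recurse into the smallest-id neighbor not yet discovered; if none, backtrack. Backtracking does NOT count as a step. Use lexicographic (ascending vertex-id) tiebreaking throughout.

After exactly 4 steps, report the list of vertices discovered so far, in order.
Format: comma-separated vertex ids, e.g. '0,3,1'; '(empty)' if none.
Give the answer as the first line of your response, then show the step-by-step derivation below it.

3,0,1,4

step 1: discover 3; path=3; order=3
step 2: discover 0; path=3>0; order=3,0
step 3: discover 1; path=3>0>1; order=3,0,1
step 4: discover 4; path=3>0>1>4; order=3,0,1,4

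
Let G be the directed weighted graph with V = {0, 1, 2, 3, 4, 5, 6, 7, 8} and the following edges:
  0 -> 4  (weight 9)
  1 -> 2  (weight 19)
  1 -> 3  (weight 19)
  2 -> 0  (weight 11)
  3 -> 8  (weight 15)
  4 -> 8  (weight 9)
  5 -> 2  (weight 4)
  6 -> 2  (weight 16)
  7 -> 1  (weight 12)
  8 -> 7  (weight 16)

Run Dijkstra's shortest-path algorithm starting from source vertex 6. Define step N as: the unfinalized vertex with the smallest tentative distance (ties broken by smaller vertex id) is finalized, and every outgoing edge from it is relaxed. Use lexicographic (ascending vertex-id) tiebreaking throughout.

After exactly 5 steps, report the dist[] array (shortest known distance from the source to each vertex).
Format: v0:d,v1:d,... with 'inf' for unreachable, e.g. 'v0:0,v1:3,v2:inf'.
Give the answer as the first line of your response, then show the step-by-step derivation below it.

v0:27,v1:inf,v2:16,v3:inf,v4:36,v5:inf,v6:0,v7:61,v8:45

step 1: dist = v0:inf,v1:inf,v2:16,v3:inf,v4:inf,v5:inf,v6:0,v7:inf,v8:inf
step 2: dist = v0:27,v1:inf,v2:16,v3:inf,v4:inf,v5:inf,v6:0,v7:inf,v8:inf
step 3: dist = v0:27,v1:inf,v2:16,v3:inf,v4:36,v5:inf,v6:0,v7:inf,v8:inf
step 4: dist = v0:27,v1:inf,v2:16,v3:inf,v4:36,v5:inf,v6:0,v7:inf,v8:45
step 5: dist = v0:27,v1:inf,v2:16,v3:inf,v4:36,v5:inf,v6:0,v7:61,v8:45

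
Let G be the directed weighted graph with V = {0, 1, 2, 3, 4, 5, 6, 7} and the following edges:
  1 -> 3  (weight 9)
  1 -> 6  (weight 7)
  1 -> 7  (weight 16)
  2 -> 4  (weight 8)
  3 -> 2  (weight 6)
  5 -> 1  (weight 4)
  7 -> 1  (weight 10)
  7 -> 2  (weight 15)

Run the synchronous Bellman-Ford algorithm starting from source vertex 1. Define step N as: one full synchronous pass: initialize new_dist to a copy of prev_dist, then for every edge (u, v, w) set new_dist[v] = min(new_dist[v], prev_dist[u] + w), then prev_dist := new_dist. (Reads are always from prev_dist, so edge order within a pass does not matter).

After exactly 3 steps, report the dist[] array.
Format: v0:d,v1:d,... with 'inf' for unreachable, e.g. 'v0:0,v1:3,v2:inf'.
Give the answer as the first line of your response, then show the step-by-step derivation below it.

v0:inf,v1:0,v2:15,v3:9,v4:23,v5:inf,v6:7,v7:16

step 1: dist = v0:inf,v1:0,v2:inf,v3:9,v4:inf,v5:inf,v6:7,v7:16
step 2: dist = v0:inf,v1:0,v2:15,v3:9,v4:inf,v5:inf,v6:7,v7:16
step 3: dist = v0:inf,v1:0,v2:15,v3:9,v4:23,v5:inf,v6:7,v7:16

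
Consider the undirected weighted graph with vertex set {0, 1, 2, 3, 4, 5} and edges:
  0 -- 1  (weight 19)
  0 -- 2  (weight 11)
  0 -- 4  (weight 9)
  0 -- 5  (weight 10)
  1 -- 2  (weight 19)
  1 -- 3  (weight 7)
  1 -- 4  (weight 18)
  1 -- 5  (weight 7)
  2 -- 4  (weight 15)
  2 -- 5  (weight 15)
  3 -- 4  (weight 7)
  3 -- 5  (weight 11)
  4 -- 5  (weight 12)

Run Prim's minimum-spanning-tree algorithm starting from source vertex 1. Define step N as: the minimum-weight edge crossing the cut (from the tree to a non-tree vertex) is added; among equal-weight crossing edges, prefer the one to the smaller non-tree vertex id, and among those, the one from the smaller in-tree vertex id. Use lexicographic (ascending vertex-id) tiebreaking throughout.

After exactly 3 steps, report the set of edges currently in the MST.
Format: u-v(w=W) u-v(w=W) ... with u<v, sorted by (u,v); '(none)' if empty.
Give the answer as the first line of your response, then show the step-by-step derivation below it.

1-3(w=7) 1-5(w=7) 3-4(w=7)

step 1: add edge 1-3 (w=7); MST = {1-3(w=7)}
step 2: add edge 3-4 (w=7); MST = {1-3(w=7) 3-4(w=7)}
step 3: add edge 1-5 (w=7); MST = {1-3(w=7) 1-5(w=7) 3-4(w=7)}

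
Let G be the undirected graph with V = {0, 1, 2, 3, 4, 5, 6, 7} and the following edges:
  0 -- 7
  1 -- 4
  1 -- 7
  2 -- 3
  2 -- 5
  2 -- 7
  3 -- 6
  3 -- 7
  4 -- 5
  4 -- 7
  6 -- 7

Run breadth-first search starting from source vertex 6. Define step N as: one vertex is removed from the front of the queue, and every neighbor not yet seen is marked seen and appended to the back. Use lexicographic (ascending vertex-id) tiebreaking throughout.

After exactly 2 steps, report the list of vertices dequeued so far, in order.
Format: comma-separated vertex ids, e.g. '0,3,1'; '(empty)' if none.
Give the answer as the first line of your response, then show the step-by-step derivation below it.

6,3

step 1: dequeue 6; queue=[3,7]; order=6
step 2: dequeue 3; queue=[7,2]; order=6,3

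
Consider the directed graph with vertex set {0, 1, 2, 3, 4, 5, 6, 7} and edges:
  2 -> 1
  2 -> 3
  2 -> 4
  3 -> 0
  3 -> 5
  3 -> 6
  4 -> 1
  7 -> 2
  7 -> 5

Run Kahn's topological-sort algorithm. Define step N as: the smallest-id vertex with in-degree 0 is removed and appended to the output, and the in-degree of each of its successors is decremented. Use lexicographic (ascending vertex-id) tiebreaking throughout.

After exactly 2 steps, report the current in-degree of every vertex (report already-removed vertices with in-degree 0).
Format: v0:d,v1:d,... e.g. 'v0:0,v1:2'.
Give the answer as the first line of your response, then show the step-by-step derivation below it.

v0:1,v1:1,v2:0,v3:0,v4:0,v5:1,v6:1,v7:0

step 1: output 7; order=[7]; indeg=(1,2,0,1,1,1,1,0)
step 2: output 2; order=[7,2]; indeg=(1,1,0,0,0,1,1,0)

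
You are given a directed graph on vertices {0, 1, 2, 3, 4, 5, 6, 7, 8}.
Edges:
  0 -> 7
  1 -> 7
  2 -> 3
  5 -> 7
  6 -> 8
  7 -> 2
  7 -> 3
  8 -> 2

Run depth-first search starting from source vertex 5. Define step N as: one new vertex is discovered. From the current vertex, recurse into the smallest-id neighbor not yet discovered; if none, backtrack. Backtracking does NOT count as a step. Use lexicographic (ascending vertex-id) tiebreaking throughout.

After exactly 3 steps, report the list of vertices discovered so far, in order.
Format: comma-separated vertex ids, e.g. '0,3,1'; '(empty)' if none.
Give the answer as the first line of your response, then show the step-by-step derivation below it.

5,7,2

step 1: discover 5; path=5; order=5
step 2: discover 7; path=5>7; order=5,7
step 3: discover 2; path=5>7>2; order=5,7,2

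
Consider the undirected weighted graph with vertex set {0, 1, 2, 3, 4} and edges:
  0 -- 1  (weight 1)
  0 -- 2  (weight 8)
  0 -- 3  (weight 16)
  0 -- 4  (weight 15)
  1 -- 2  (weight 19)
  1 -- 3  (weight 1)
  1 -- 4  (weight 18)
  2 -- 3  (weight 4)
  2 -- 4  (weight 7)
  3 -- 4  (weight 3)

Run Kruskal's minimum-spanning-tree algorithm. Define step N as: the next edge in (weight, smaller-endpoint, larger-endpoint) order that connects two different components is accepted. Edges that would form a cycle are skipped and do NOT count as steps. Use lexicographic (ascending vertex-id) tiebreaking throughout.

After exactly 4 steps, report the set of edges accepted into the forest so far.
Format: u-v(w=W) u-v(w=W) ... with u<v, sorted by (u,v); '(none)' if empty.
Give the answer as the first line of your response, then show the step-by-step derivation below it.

0-1(w=1) 1-3(w=1) 2-3(w=4) 3-4(w=3)

step 1: add edge 0-1 (w=1); MST = {0-1(w=1)}
step 2: add edge 1-3 (w=1); MST = {0-1(w=1) 1-3(w=1)}
step 3: add edge 3-4 (w=3); MST = {0-1(w=1) 1-3(w=1) 3-4(w=3)}
step 4: add edge 2-3 (w=4); MST = {0-1(w=1) 1-3(w=1) 2-3(w=4) 3-4(w=3)}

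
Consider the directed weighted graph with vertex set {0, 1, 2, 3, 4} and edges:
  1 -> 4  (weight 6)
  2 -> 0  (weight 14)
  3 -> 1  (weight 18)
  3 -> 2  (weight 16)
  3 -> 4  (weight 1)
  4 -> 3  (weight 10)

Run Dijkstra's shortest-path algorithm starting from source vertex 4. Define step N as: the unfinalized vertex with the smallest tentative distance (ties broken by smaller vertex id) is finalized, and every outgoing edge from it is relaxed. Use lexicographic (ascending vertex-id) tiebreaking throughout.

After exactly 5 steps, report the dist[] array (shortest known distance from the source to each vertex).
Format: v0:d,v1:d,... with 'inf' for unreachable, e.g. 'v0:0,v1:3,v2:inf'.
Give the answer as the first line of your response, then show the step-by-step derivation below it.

v0:40,v1:28,v2:26,v3:10,v4:0

step 1: dist = v0:inf,v1:inf,v2:inf,v3:10,v4:0
step 2: dist = v0:inf,v1:28,v2:26,v3:10,v4:0
step 3: dist = v0:40,v1:28,v2:26,v3:10,v4:0
step 4: dist = v0:40,v1:28,v2:26,v3:10,v4:0
step 5: dist = v0:40,v1:28,v2:26,v3:10,v4:0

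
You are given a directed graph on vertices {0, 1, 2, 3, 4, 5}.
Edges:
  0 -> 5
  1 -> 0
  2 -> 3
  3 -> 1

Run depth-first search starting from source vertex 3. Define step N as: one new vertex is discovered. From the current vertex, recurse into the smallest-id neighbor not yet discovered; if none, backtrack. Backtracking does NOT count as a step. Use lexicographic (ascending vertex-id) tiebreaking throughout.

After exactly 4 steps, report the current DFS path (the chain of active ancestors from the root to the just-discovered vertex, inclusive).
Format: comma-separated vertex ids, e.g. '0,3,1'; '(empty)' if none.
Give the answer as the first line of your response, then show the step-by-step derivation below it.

3,1,0,5

step 1: discover 3; path=3; order=3
step 2: discover 1; path=3>1; order=3,1
step 3: discover 0; path=3>1>0; order=3,1,0
step 4: discover 5; path=3>1>0>5; order=3,1,0,5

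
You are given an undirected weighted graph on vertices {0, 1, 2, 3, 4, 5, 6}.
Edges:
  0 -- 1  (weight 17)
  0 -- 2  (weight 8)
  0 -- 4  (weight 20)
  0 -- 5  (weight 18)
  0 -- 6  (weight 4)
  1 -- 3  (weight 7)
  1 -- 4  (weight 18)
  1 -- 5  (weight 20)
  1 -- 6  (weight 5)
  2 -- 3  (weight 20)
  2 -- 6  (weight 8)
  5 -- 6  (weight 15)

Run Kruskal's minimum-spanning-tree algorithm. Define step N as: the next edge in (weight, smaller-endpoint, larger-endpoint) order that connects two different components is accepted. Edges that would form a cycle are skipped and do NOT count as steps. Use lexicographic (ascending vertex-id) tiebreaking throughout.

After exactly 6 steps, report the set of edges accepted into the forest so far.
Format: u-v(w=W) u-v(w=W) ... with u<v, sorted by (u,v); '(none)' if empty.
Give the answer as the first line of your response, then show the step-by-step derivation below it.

0-2(w=8) 0-6(w=4) 1-3(w=7) 1-4(w=18) 1-6(w=5) 5-6(w=15)

step 1: add edge 0-6 (w=4); MST = {0-6(w=4)}
step 2: add edge 1-6 (w=5); MST = {0-6(w=4) 1-6(w=5)}
step 3: add edge 1-3 (w=7); MST = {0-6(w=4) 1-3(w=7) 1-6(w=5)}
step 4: add edge 0-2 (w=8); MST = {0-2(w=8) 0-6(w=4) 1-3(w=7) 1-6(w=5)}
step 5: add edge 5-6 (w=15); MST = {0-2(w=8) 0-6(w=4) 1-3(w=7) 1-6(w=5) 5-6(w=15)}
step 6: add edge 1-4 (w=18); MST = {0-2(w=8) 0-6(w=4) 1-3(w=7) 1-4(w=18) 1-6(w=5) 5-6(w=15)}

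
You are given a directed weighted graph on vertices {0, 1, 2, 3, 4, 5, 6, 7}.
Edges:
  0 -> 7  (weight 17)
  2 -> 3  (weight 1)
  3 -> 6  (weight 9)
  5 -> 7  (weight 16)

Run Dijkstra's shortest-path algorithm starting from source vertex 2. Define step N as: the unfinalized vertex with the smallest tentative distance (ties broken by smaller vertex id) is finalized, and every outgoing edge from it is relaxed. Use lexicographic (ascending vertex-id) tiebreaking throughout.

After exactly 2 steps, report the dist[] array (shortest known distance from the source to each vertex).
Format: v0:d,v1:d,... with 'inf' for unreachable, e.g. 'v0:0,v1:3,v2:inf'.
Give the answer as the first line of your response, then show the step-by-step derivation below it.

v0:inf,v1:inf,v2:0,v3:1,v4:inf,v5:inf,v6:10,v7:inf

step 1: dist = v0:inf,v1:inf,v2:0,v3:1,v4:inf,v5:inf,v6:inf,v7:inf
step 2: dist = v0:inf,v1:inf,v2:0,v3:1,v4:inf,v5:inf,v6:10,v7:inf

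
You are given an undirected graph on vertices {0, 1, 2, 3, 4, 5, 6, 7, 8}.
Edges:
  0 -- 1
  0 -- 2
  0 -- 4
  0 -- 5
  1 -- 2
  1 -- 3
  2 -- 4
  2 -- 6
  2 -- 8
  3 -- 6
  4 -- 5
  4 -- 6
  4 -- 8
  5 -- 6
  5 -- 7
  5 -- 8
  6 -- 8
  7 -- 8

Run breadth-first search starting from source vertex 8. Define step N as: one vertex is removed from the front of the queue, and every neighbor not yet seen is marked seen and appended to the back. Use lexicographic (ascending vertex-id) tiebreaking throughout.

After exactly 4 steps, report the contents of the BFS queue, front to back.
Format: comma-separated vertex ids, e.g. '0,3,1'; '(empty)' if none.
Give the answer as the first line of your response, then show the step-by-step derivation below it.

6,7,0,1

step 1: dequeue 8; queue=[2,4,5,6,7]; order=8
step 2: dequeue 2; queue=[4,5,6,7,0,1]; order=8,2
step 3: dequeue 4; queue=[5,6,7,0,1]; order=8,2,4
step 4: dequeue 5; queue=[6,7,0,1]; order=8,2,4,5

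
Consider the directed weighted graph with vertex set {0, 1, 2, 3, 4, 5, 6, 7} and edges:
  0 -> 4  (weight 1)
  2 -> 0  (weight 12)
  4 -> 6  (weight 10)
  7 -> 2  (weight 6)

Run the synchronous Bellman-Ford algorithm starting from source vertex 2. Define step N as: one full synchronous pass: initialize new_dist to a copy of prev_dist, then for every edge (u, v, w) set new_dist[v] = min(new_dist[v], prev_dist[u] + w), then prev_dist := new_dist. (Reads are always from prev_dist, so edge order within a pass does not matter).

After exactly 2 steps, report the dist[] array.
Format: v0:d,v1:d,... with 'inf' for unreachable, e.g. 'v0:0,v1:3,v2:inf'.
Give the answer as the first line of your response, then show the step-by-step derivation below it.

v0:12,v1:inf,v2:0,v3:inf,v4:13,v5:inf,v6:inf,v7:inf

step 1: dist = v0:12,v1:inf,v2:0,v3:inf,v4:inf,v5:inf,v6:inf,v7:inf
step 2: dist = v0:12,v1:inf,v2:0,v3:inf,v4:13,v5:inf,v6:inf,v7:inf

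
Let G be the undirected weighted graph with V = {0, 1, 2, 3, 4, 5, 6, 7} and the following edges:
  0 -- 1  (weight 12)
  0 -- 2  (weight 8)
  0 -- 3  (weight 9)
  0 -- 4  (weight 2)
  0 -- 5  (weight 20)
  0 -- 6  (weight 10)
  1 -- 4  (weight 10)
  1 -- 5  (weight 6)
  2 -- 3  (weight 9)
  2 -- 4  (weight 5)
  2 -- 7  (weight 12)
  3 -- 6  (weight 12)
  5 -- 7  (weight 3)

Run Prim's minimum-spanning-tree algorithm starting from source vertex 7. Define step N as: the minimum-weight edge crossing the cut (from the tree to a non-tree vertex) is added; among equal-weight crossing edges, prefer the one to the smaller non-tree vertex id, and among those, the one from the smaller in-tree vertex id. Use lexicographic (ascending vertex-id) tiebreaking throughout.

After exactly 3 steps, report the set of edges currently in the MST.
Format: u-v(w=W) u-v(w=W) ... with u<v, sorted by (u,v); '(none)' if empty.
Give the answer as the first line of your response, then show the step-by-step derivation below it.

1-4(w=10) 1-5(w=6) 5-7(w=3)

step 1: add edge 5-7 (w=3); MST = {5-7(w=3)}
step 2: add edge 1-5 (w=6); MST = {1-5(w=6) 5-7(w=3)}
step 3: add edge 1-4 (w=10); MST = {1-4(w=10) 1-5(w=6) 5-7(w=3)}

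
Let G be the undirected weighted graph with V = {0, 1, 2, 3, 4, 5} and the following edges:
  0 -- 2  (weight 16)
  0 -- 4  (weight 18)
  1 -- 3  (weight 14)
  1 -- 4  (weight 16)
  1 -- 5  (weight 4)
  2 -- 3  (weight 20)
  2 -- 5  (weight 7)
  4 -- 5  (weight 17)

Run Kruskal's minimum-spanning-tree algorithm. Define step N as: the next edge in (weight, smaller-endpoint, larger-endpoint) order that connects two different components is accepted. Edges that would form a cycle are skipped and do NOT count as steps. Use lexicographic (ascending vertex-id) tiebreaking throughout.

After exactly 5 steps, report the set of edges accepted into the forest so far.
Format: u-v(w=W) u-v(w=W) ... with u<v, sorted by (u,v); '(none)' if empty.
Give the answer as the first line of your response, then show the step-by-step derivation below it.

0-2(w=16) 1-3(w=14) 1-4(w=16) 1-5(w=4) 2-5(w=7)

step 1: add edge 1-5 (w=4); MST = {1-5(w=4)}
step 2: add edge 2-5 (w=7); MST = {1-5(w=4) 2-5(w=7)}
step 3: add edge 1-3 (w=14); MST = {1-3(w=14) 1-5(w=4) 2-5(w=7)}
step 4: add edge 0-2 (w=16); MST = {0-2(w=16) 1-3(w=14) 1-5(w=4) 2-5(w=7)}
step 5: add edge 1-4 (w=16); MST = {0-2(w=16) 1-3(w=14) 1-4(w=16) 1-5(w=4) 2-5(w=7)}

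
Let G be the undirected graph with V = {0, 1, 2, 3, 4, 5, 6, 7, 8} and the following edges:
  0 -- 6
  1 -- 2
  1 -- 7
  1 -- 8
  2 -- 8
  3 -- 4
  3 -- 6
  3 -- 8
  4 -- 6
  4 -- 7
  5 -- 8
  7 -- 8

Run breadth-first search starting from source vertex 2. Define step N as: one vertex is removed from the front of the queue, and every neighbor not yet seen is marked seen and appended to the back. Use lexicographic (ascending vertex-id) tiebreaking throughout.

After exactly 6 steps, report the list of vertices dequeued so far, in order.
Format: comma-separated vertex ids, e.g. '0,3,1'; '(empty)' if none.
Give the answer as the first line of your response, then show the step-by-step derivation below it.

2,1,8,7,3,5

step 1: dequeue 2; queue=[1,8]; order=2
step 2: dequeue 1; queue=[8,7]; order=2,1
step 3: dequeue 8; queue=[7,3,5]; order=2,1,8
step 4: dequeue 7; queue=[3,5,4]; order=2,1,8,7
step 5: dequeue 3; queue=[5,4,6]; order=2,1,8,7,3
step 6: dequeue 5; queue=[4,6]; order=2,1,8,7,3,5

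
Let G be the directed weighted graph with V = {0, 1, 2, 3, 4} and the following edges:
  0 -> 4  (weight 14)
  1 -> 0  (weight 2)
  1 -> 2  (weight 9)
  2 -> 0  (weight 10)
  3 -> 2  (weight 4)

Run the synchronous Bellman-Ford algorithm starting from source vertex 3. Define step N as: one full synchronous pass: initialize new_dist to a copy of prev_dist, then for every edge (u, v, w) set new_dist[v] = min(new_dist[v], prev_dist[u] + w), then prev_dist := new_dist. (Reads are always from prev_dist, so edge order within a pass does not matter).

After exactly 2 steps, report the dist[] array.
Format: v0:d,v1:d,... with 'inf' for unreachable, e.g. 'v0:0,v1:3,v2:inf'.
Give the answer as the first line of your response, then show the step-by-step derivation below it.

v0:14,v1:inf,v2:4,v3:0,v4:inf

step 1: dist = v0:inf,v1:inf,v2:4,v3:0,v4:inf
step 2: dist = v0:14,v1:inf,v2:4,v3:0,v4:inf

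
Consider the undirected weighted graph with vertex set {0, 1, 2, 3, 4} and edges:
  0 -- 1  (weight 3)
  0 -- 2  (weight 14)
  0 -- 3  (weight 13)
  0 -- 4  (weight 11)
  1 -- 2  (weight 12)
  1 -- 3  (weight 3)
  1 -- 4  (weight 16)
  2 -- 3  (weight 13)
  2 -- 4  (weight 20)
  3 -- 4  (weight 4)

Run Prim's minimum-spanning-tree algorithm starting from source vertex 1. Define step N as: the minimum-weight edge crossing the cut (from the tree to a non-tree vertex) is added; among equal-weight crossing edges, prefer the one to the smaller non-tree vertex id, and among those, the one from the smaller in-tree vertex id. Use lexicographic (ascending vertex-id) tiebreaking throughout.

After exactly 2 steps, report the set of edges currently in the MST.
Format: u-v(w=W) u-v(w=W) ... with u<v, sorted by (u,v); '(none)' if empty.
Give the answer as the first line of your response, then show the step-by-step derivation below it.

0-1(w=3) 1-3(w=3)

step 1: add edge 0-1 (w=3); MST = {0-1(w=3)}
step 2: add edge 1-3 (w=3); MST = {0-1(w=3) 1-3(w=3)}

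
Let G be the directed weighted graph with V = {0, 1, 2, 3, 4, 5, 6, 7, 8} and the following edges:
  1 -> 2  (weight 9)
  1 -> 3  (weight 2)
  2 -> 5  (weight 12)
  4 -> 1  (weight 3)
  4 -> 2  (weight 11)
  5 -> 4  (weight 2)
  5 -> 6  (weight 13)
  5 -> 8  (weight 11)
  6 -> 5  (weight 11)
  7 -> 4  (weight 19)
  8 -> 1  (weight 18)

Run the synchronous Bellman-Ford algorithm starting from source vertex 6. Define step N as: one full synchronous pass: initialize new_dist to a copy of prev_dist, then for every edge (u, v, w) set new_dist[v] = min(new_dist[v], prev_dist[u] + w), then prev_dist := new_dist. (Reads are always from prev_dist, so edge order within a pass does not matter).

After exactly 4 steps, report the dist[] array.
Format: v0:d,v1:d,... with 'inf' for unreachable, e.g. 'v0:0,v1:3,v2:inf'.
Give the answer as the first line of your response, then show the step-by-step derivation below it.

v0:inf,v1:16,v2:24,v3:18,v4:13,v5:11,v6:0,v7:inf,v8:22

step 1: dist = v0:inf,v1:inf,v2:inf,v3:inf,v4:inf,v5:11,v6:0,v7:inf,v8:inf
step 2: dist = v0:inf,v1:inf,v2:inf,v3:inf,v4:13,v5:11,v6:0,v7:inf,v8:22
step 3: dist = v0:inf,v1:16,v2:24,v3:inf,v4:13,v5:11,v6:0,v7:inf,v8:22
step 4: dist = v0:inf,v1:16,v2:24,v3:18,v4:13,v5:11,v6:0,v7:inf,v8:22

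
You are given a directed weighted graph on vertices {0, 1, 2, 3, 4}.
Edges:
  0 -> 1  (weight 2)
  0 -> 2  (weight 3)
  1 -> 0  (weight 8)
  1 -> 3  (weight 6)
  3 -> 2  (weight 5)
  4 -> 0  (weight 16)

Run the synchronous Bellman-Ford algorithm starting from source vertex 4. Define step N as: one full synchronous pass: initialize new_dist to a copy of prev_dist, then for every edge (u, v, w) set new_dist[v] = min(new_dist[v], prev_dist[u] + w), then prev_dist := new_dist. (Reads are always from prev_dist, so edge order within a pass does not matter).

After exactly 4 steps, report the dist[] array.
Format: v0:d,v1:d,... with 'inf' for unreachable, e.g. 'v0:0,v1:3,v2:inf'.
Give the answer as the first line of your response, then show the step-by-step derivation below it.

v0:16,v1:18,v2:19,v3:24,v4:0

step 1: dist = v0:16,v1:inf,v2:inf,v3:inf,v4:0
step 2: dist = v0:16,v1:18,v2:19,v3:inf,v4:0
step 3: dist = v0:16,v1:18,v2:19,v3:24,v4:0
step 4: dist = v0:16,v1:18,v2:19,v3:24,v4:0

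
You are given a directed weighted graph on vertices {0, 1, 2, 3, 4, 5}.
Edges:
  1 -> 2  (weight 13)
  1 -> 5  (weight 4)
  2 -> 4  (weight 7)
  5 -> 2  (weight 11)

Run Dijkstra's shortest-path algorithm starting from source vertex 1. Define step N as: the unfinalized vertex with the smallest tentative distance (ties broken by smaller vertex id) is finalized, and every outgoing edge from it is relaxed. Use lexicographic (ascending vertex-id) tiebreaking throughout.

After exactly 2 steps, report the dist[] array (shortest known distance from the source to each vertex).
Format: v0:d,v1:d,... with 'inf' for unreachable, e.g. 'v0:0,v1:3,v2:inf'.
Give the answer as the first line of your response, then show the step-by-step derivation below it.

v0:inf,v1:0,v2:13,v3:inf,v4:inf,v5:4

step 1: dist = v0:inf,v1:0,v2:13,v3:inf,v4:inf,v5:4
step 2: dist = v0:inf,v1:0,v2:13,v3:inf,v4:inf,v5:4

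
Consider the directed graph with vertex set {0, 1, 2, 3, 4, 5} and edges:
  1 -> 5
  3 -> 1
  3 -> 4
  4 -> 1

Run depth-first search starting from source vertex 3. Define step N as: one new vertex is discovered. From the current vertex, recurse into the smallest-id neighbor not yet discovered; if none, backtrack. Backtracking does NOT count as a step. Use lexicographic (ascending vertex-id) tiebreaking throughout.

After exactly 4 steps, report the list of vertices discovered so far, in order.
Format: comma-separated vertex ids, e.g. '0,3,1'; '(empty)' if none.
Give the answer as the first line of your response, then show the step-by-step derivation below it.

3,1,5,4

step 1: discover 3; path=3; order=3
step 2: discover 1; path=3>1; order=3,1
step 3: discover 5; path=3>1>5; order=3,1,5
step 4: discover 4; path=3>4; order=3,1,5,4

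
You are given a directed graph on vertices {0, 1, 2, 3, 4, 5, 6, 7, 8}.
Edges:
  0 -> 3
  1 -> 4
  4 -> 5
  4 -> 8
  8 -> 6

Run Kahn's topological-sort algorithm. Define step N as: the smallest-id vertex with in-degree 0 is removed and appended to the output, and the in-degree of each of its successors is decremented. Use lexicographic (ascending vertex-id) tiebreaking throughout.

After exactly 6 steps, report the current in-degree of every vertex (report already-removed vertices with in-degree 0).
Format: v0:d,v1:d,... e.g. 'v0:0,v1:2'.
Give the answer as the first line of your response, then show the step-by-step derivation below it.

v0:0,v1:0,v2:0,v3:0,v4:0,v5:0,v6:1,v7:0,v8:0

step 1: output 0; order=[0]; indeg=(0,0,0,0,1,1,1,0,1)
step 2: output 1; order=[0,1]; indeg=(0,0,0,0,0,1,1,0,1)
step 3: output 2; order=[0,1,2]; indeg=(0,0,0,0,0,1,1,0,1)
step 4: output 3; order=[0,1,2,3]; indeg=(0,0,0,0,0,1,1,0,1)
step 5: output 4; order=[0,1,2,3,4]; indeg=(0,0,0,0,0,0,1,0,0)
step 6: output 5; order=[0,1,2,3,4,5]; indeg=(0,0,0,0,0,0,1,0,0)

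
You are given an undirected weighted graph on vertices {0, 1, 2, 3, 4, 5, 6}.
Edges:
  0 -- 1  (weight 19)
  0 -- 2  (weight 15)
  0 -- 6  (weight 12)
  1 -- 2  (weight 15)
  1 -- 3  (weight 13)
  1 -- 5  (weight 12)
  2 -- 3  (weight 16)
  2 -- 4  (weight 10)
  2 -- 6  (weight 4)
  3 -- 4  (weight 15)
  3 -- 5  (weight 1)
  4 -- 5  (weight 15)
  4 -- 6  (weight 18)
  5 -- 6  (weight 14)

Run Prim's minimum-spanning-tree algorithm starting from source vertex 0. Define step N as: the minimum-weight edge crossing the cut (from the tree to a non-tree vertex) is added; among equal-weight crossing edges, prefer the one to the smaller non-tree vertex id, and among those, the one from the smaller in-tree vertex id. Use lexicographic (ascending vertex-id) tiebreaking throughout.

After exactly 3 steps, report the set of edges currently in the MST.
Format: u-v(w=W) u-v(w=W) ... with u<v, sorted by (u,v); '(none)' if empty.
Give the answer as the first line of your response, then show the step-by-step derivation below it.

0-6(w=12) 2-4(w=10) 2-6(w=4)

step 1: add edge 0-6 (w=12); MST = {0-6(w=12)}
step 2: add edge 2-6 (w=4); MST = {0-6(w=12) 2-6(w=4)}
step 3: add edge 2-4 (w=10); MST = {0-6(w=12) 2-4(w=10) 2-6(w=4)}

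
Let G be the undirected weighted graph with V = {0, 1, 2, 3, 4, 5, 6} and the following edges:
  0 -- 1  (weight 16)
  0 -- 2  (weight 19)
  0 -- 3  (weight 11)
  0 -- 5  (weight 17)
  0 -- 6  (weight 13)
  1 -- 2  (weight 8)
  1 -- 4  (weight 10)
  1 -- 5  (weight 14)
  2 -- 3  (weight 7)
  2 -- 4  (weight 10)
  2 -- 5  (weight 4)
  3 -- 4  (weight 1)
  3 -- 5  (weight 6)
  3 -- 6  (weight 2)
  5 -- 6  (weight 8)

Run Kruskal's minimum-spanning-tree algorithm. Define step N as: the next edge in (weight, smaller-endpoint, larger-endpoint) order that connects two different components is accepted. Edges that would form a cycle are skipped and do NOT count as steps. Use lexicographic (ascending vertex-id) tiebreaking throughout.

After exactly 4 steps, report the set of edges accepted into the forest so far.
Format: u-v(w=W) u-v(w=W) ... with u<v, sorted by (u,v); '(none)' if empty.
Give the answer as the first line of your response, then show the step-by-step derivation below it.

2-5(w=4) 3-4(w=1) 3-5(w=6) 3-6(w=2)

step 1: add edge 3-4 (w=1); MST = {3-4(w=1)}
step 2: add edge 3-6 (w=2); MST = {3-4(w=1) 3-6(w=2)}
step 3: add edge 2-5 (w=4); MST = {2-5(w=4) 3-4(w=1) 3-6(w=2)}
step 4: add edge 3-5 (w=6); MST = {2-5(w=4) 3-4(w=1) 3-5(w=6) 3-6(w=2)}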